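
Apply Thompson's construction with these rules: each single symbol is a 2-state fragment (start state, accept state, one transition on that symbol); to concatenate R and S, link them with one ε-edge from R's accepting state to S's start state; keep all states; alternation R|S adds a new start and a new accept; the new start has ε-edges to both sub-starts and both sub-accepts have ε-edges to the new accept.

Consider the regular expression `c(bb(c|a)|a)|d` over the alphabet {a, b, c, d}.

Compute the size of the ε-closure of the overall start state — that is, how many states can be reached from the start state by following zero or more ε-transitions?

3

Compute the ε-closure size of each fragment's start state recursively; a symbol fragment's start has no outgoing ε-edge, so its closure is just itself (size 1).
  c|a : C = 1 + 1 + 1 = 3 (the new accept is not ε-reachable since no branch accepts ε)
  bb(c|a) : same as the first factor's closure: C = 1
  bb(c|a)|a : new start ε-reaches every alternative's start; none of them accept ε, so the new accept is not reached: C = 1 + 1 + 1 = 3
  c(bb(c|a)|a) : same as the first factor's closure: C = 1
  c(bb(c|a)|a)|d : C = 1 + 1 + 1 = 3 (the new accept is not ε-reachable since no branch accepts ε)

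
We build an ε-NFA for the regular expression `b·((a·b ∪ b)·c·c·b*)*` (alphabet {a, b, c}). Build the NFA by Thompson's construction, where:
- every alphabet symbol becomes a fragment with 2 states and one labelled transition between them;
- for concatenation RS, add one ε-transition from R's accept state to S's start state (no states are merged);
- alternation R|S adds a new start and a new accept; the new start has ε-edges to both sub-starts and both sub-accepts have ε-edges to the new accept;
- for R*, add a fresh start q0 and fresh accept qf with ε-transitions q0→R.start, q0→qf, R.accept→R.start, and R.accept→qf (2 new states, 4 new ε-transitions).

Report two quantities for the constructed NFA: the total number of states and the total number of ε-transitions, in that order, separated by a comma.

20, 17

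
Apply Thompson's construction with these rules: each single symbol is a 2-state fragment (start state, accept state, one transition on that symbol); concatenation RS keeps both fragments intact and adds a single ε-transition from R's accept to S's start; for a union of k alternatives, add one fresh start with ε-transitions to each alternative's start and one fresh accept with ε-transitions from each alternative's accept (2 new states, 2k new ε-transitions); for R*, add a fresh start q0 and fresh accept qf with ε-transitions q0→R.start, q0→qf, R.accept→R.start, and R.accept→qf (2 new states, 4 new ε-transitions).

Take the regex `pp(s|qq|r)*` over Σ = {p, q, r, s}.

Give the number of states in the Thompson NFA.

16

By structural recursion:
Each of the 6 symbol leaves contributes a 2-state fragment.
  qq → 4 states
  s|qq|r → 10 states
  (s|qq|r)* → 12 states
  pp(s|qq|r)* → 16 states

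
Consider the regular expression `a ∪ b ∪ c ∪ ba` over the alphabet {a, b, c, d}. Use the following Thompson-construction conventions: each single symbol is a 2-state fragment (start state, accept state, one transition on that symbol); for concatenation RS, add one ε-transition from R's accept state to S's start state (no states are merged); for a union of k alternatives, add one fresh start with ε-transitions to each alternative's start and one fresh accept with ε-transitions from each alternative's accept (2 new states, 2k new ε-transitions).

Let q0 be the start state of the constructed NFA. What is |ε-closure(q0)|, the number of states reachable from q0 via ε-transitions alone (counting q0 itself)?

5

Work bottom-up. For each fragment F, track |ε-closure(F.start)| and whether F's accept lies in that closure (i.e. whether F accepts ε). A single-symbol fragment has closure size 1 and does not accept ε.
  ba : |ε-closure| equals the left operand's closure size = 1 (its accept is not ε-reachable, so the closure stops there)
  a ∪ b ∪ c ∪ ba : new start ε-reaches every alternative's start; none of them accept ε, so the new accept is not reached: |ε-closure| = 1 + 1 + 1 + 1 + 1 = 5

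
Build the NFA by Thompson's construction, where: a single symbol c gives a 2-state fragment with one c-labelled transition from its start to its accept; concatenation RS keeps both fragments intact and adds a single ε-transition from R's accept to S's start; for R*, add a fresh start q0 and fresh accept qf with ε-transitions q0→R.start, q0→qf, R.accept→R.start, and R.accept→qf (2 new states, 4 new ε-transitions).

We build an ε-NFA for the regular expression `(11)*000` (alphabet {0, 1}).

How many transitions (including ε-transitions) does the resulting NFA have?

By structural recursion:
Each of the 5 symbol leaves contributes 1 transition (1 symbol, 0 ε).
  11 : 3 transitions (2 symbol, 1 ε)
  (11)* : 7 transitions (2 symbol, 5 ε)
  (11)*000 : 13 transitions (5 symbol, 8 ε)

13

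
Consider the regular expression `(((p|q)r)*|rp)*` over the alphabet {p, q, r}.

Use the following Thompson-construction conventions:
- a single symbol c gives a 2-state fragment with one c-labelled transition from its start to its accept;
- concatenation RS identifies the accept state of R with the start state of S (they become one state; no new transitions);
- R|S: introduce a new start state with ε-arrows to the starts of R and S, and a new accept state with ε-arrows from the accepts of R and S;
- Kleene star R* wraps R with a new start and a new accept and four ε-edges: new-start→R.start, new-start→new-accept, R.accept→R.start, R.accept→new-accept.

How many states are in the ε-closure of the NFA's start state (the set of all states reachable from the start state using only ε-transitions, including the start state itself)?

10

Work bottom-up. For each fragment F, track |ε-closure(F.start)| and whether F's accept lies in that closure (i.e. whether F accepts ε). A single-symbol fragment has closure size 1 and does not accept ε.
  p|q — C = 1 + 1 + 1 = 3 (the new accept is not ε-reachable since no branch accepts ε)
  (p|q)r — same as the first factor's closure: C = 3
  ((p|q)r)* — new start has ε-edges to the inner start and to the new accept, so C = 2 + 3 = 5
  rp — C equals the left operand's closure size = 1 (its accept is not ε-reachable, so the closure stops there)
  ((p|q)r)*|rp — C = 1 (new start) + (5 + 1) + 1 (new accept, since some branch ε-reaches its own accept) = 8
  (((p|q)r)*|rp)* — new start has ε-edges to the inner start and to the new accept, so C = 2 + 8 = 10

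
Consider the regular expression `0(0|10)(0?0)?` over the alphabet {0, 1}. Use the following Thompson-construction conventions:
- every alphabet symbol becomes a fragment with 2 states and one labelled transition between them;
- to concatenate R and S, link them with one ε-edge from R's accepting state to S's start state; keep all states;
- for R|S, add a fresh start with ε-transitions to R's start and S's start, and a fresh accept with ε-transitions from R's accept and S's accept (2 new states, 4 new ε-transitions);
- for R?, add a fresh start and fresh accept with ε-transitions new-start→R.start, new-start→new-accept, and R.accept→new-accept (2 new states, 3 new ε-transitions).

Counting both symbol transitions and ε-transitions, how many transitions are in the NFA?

20

Per subexpression:
Each of the 6 symbol leaves contributes 1 transition (1 symbol, 0 ε).
  10 : 3 transitions (2 symbol, 1 ε)
  0|10 : 8 transitions (3 symbol, 5 ε)
  0? : 4 transitions (1 symbol, 3 ε)
  0?0 : 6 transitions (2 symbol, 4 ε)
  (0?0)? : 9 transitions (2 symbol, 7 ε)
  0(0|10)(0?0)? : 20 transitions (6 symbol, 14 ε)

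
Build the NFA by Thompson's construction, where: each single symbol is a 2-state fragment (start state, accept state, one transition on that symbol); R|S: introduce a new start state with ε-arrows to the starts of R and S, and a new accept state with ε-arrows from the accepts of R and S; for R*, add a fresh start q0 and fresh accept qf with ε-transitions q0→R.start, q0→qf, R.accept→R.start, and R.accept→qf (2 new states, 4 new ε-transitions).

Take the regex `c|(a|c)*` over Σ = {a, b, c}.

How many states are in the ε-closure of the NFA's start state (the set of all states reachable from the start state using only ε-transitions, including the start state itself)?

8

Compute the ε-closure size of each fragment's start state recursively; a symbol fragment's start has no outgoing ε-edge, so its closure is just itself (size 1).
  a|c → C = 1 + 1 + 1 = 3 (the new accept is not ε-reachable since no branch accepts ε)
  (a|c)* → the star's fresh start ε-reaches both the body's start and the fresh accept: C = 2 + 3 = 5
  c|(a|c)* → C = 1 (new start) + (1 + 5) + 1 (new accept, since some branch ε-reaches its own accept) = 8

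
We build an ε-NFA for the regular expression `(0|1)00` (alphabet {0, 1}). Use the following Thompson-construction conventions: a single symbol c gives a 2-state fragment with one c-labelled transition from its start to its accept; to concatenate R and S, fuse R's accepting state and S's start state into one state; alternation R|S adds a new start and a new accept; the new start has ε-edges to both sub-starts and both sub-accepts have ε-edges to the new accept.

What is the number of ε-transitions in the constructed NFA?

Per subexpression:
Each of the 4 symbol leaves contributes 0 ε-transitions.
  0|1 = 4 ε-transitions
  (0|1)00 = 4 ε-transitions

4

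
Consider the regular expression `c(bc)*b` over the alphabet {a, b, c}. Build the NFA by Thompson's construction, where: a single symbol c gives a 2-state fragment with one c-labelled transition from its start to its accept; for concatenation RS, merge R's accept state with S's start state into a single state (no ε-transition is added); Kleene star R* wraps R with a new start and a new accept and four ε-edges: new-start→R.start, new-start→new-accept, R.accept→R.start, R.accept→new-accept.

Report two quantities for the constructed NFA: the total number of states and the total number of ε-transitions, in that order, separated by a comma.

Recursing over subexpressions:
Each of the 4 symbol leaves contributes 2 states and 0 ε-transitions.
  bc — 3 states, 0 ε-transitions
  (bc)* — 5 states, 4 ε-transitions
  c(bc)*b — 7 states, 4 ε-transitions

7, 4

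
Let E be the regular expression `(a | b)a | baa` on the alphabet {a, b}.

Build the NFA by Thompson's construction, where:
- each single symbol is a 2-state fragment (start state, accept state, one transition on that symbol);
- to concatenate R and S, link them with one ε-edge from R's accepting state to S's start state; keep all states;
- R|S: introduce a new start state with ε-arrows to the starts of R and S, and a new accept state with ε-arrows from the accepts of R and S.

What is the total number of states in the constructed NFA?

Per subexpression:
Each of the 6 symbol leaves contributes a 2-state fragment.
  a | b → 6 states
  (a | b)a → 8 states
  baa → 6 states
  (a | b)a | baa → 16 states

16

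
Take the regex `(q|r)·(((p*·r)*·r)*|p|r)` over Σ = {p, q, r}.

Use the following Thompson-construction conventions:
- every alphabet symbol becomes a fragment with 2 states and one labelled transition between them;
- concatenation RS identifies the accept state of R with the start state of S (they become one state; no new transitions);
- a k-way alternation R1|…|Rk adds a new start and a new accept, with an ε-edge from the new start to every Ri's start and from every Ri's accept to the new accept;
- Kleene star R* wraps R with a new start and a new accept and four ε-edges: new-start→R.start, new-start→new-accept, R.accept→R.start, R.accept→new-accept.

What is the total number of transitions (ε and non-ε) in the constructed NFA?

By structural recursion:
Each of the 7 symbol leaves contributes 1 transition (1 symbol, 0 ε).
  q|r = 6 transitions (2 symbol, 4 ε)
  p* = 5 transitions (1 symbol, 4 ε)
  p*·r = 6 transitions (2 symbol, 4 ε)
  (p*·r)* = 10 transitions (2 symbol, 8 ε)
  (p*·r)*·r = 11 transitions (3 symbol, 8 ε)
  ((p*·r)*·r)* = 15 transitions (3 symbol, 12 ε)
  ((p*·r)*·r)*|p|r = 23 transitions (5 symbol, 18 ε)
  (q|r)·(((p*·r)*·r)*|p|r) = 29 transitions (7 symbol, 22 ε)

29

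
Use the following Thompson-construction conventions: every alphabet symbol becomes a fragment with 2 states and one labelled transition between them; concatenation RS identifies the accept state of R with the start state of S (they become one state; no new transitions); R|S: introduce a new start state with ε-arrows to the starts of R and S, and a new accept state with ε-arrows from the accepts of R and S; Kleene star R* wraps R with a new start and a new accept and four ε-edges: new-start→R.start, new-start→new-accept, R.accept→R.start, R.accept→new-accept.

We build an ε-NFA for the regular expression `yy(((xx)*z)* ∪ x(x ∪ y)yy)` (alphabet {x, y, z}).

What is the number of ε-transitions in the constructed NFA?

Recursing over subexpressions:
Each of the 10 symbol leaves contributes 0 ε-transitions.
  xx = 0 ε-transitions
  (xx)* = 4 ε-transitions
  (xx)*z = 4 ε-transitions
  ((xx)*z)* = 8 ε-transitions
  x ∪ y = 4 ε-transitions
  x(x ∪ y)yy = 4 ε-transitions
  ((xx)*z)* ∪ x(x ∪ y)yy = 16 ε-transitions
  yy(((xx)*z)* ∪ x(x ∪ y)yy) = 16 ε-transitions

16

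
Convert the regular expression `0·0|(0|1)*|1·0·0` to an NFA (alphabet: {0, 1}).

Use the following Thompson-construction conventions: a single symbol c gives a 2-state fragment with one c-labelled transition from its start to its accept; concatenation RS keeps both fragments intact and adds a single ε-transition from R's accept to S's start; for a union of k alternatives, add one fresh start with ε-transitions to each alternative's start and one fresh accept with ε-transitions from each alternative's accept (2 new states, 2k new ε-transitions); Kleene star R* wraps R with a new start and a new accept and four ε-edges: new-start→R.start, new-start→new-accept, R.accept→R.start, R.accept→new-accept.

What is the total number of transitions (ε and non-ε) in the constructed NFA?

24

Bottom-up over the parse tree:
Each of the 7 symbol leaves contributes 1 transition (1 symbol, 0 ε).
  0·0 = 3 transitions (2 symbol, 1 ε)
  0|1 = 6 transitions (2 symbol, 4 ε)
  (0|1)* = 10 transitions (2 symbol, 8 ε)
  1·0·0 = 5 transitions (3 symbol, 2 ε)
  0·0|(0|1)*|1·0·0 = 24 transitions (7 symbol, 17 ε)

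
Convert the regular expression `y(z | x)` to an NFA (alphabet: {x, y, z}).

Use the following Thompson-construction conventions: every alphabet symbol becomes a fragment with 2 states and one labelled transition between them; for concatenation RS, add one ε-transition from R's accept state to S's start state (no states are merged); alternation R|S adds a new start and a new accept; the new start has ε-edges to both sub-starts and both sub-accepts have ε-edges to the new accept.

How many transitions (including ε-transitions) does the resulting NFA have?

8

Per subexpression:
Each of the 3 symbol leaves contributes 1 transition (1 symbol, 0 ε).
  z | x — 6 transitions (2 symbol, 4 ε)
  y(z | x) — 8 transitions (3 symbol, 5 ε)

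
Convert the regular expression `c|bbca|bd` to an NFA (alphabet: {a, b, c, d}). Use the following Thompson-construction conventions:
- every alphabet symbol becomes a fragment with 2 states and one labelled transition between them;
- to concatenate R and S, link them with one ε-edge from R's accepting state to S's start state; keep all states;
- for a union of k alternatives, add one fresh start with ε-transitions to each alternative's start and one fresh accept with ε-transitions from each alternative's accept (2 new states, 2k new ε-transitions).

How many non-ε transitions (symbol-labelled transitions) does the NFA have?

By structural recursion:
Each of the 7 symbol leaves contributes exactly 1 symbol transition.
  bbca = 4 symbol transitions
  bd = 2 symbol transitions
  c|bbca|bd = 7 symbol transitions

7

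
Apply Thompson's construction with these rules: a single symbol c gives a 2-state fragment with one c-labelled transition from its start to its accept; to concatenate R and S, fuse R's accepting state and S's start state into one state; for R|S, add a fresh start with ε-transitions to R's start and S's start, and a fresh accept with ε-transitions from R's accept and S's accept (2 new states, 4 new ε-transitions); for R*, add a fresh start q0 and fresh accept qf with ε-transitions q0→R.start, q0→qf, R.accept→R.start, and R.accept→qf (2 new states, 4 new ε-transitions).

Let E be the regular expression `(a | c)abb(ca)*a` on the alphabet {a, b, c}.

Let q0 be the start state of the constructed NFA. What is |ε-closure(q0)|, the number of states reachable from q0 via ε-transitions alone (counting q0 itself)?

3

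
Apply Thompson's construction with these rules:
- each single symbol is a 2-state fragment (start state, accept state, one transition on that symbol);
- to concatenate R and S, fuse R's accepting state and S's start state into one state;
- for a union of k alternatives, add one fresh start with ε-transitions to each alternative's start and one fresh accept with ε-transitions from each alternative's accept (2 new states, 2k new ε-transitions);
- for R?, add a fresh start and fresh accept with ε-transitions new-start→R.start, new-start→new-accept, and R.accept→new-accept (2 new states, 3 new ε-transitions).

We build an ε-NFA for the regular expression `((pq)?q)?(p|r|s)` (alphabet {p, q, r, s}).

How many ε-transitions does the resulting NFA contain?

12

Bottom-up over the parse tree:
Each of the 6 symbol leaves contributes 0 ε-transitions.
  pq — 0 ε-transitions
  (pq)? — 3 ε-transitions
  (pq)?q — 3 ε-transitions
  ((pq)?q)? — 6 ε-transitions
  p|r|s — 6 ε-transitions
  ((pq)?q)?(p|r|s) — 12 ε-transitions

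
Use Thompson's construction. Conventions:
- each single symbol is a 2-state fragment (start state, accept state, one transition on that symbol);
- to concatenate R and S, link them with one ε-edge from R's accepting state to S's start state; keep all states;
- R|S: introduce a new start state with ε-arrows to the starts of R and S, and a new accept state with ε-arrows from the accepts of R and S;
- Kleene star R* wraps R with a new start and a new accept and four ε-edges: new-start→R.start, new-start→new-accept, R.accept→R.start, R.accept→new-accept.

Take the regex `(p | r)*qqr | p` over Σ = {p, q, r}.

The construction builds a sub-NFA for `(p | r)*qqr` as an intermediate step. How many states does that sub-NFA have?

14

Fragment for `(p | r)*qqr`:
Each of the 5 symbol leaves contributes a 2-state fragment.
  p | r : 6 states
  (p | r)* : 8 states
  (p | r)*qqr : 14 states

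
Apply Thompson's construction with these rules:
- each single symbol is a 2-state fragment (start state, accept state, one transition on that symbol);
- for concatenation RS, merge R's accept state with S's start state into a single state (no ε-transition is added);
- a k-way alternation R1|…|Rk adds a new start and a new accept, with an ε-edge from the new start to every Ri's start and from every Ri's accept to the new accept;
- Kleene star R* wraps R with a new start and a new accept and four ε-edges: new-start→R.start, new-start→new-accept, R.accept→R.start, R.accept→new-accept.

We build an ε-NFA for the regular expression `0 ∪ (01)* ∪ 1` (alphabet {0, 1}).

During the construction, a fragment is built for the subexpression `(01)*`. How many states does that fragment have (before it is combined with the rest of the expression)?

5

Fragment for `(01)*`:
Each of the 2 symbol leaves contributes a 2-state fragment.
  01 — 3 states
  (01)* — 5 states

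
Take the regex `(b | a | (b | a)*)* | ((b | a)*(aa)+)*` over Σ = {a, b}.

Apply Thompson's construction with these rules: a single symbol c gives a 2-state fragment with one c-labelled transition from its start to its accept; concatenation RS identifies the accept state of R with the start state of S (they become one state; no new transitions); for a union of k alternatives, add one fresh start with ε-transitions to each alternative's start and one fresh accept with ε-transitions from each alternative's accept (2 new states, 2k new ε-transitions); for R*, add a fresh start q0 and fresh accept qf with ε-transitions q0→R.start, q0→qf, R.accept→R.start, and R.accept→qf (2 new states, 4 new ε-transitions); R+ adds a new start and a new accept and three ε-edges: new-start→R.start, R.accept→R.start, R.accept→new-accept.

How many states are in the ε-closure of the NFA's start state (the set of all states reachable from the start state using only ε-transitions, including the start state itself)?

Work bottom-up. For each fragment F, track |ε-closure(F.start)| and whether F's accept lies in that closure (i.e. whether F accepts ε). A single-symbol fragment has closure size 1 and does not accept ε.
  b | a → C = 1 + 1 + 1 = 3 (the new accept is not ε-reachable since no branch accepts ε)
  (b | a)* → new start has ε-edges to the inner start and to the new accept, so C = 2 + 3 = 5
  b | a | (b | a)* → new start ε-reaches every alternative's start; at least one alternative accepts ε, so the union's new accept is reached too: C = 1 + 1 + 1 + 5 + 1 = 9
  (b | a | (b | a)*)* → C = 1 (new start) + 9 (body) + 1 (new accept) = 11
  b | a → new start ε-reaches every alternative's start; none of them accept ε, so the new accept is not reached: C = 1 + 1 + 1 = 3
  (b | a)* → the star's fresh start ε-reaches both the body's start and the fresh accept: C = 2 + 3 = 5
  aa → C equals the left operand's closure size = 1 (its accept is not ε-reachable, so the closure stops there)
  (aa)+ → new start ε-reaches only the body's start; the new accept needs a symbol first: C = 1 + 1 = 2
  (b | a)*(aa)+ → the left operand accepts ε, so the closure extends into the next operand (the shared merged state is already counted); C = 5 + (2−1) = 6
  ((b | a)*(aa)+)* → C = 1 (new start) + 6 (body) + 1 (new accept) = 8
  (b | a | (b | a)*)* | ((b | a)*(aa)+)* → new start ε-reaches every alternative's start; at least one alternative accepts ε, so the union's new accept is reached too: C = 1 + 11 + 8 + 1 = 21

21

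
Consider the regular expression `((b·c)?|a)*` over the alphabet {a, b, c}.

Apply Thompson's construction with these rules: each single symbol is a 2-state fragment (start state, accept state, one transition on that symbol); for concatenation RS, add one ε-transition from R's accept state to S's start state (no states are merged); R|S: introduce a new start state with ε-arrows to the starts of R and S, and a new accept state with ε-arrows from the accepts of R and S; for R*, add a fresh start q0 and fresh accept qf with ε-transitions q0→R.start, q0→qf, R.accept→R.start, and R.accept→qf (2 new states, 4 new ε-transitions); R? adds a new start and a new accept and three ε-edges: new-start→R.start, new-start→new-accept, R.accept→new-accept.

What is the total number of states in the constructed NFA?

12

Per subexpression:
Each of the 3 symbol leaves contributes a 2-state fragment.
  b·c → 4 states
  (b·c)? → 6 states
  (b·c)?|a → 10 states
  ((b·c)?|a)* → 12 states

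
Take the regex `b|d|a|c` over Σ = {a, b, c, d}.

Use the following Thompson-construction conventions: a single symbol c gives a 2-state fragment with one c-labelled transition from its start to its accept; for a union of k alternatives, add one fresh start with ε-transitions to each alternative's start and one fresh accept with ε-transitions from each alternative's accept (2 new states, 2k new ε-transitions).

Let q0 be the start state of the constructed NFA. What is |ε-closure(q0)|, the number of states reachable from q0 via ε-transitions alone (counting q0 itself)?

5

Let C(F) = |ε-closure(F.start)| within fragment F, and note whether F accepts ε. Symbol fragments have C = 1 and do not accept ε. Then:
  b|d|a|c : C = 1 + 1 + 1 + 1 + 1 = 5 (the new accept is not ε-reachable since no branch accepts ε)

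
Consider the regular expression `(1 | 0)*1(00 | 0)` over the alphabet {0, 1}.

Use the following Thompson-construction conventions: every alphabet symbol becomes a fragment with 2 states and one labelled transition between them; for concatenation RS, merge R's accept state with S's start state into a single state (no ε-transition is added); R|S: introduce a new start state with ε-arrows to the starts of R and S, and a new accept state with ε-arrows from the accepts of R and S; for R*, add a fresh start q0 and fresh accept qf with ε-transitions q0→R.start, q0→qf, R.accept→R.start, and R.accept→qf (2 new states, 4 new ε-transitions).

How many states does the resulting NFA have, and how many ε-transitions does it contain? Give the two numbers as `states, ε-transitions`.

15, 12

Building bottom-up:
Each of the 6 symbol leaves contributes 2 states and 0 ε-transitions.
  1 | 0 = 6 states, 4 ε-transitions
  (1 | 0)* = 8 states, 8 ε-transitions
  00 = 3 states, 0 ε-transitions
  00 | 0 = 7 states, 4 ε-transitions
  (1 | 0)*1(00 | 0) = 15 states, 12 ε-transitions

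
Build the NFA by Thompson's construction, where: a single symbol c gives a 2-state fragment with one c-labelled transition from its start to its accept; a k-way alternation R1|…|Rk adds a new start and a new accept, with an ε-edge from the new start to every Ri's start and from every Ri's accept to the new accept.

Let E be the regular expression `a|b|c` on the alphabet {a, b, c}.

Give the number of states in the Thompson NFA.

By structural recursion:
Each of the 3 symbol leaves contributes a 2-state fragment.
  a|b|c → 8 states

8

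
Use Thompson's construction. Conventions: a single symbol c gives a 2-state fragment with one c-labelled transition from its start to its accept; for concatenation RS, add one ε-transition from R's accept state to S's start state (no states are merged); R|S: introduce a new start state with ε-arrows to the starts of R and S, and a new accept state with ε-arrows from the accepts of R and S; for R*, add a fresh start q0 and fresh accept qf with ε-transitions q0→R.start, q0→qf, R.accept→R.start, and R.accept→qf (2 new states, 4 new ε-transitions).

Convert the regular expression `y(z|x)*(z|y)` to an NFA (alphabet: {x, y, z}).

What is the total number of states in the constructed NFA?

16

Recursing over subexpressions:
Each of the 5 symbol leaves contributes a 2-state fragment.
  z|x — 6 states
  (z|x)* — 8 states
  z|y — 6 states
  y(z|x)*(z|y) — 16 states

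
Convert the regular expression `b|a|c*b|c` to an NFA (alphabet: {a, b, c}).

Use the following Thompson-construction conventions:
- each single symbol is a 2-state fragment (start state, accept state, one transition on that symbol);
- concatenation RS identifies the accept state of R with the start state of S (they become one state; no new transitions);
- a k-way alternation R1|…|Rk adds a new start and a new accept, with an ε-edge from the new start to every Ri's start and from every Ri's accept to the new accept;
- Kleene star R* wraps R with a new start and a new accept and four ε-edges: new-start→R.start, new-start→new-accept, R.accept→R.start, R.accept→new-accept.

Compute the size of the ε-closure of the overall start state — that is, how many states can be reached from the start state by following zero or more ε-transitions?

7

Let C(F) = |ε-closure(F.start)| within fragment F, and note whether F accepts ε. Symbol fragments have C = 1 and do not accept ε. Then:
  c* → the star's fresh start ε-reaches both the body's start and the fresh accept: C = 2 + 1 = 3
  c*b → C = 3 + (1−1) = 3 (closure spills across the concat boundary because the left factor accepts ε)
  b|a|c*b|c → C = 1 + 1 + 1 + 3 + 1 = 7 (the new accept is not ε-reachable since no branch accepts ε)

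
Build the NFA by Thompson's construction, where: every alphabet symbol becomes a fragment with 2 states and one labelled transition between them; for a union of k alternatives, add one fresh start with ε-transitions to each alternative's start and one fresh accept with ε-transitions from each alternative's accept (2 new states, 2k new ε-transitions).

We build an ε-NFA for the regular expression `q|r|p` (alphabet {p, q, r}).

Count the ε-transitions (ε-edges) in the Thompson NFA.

Bottom-up over the parse tree:
Each of the 3 symbol leaves contributes 0 ε-transitions.
  q|r|p → 6 ε-transitions

6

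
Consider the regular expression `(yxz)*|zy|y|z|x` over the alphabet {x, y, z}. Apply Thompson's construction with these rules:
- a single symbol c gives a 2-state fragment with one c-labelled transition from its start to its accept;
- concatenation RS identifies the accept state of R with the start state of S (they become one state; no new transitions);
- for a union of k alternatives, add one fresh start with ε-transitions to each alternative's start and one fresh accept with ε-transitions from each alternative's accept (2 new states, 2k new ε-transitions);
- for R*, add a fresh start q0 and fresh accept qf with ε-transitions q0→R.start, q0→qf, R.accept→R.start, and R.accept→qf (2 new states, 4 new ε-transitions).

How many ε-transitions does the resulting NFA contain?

Bottom-up over the parse tree:
Each of the 8 symbol leaves contributes 0 ε-transitions.
  yxz → 0 ε-transitions
  (yxz)* → 4 ε-transitions
  zy → 0 ε-transitions
  (yxz)*|zy|y|z|x → 14 ε-transitions

14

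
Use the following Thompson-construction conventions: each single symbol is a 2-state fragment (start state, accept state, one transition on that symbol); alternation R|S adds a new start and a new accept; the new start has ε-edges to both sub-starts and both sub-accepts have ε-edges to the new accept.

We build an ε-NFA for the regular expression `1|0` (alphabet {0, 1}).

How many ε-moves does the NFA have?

4

Bottom-up over the parse tree:
Each of the 2 symbol leaves contributes 0 ε-transitions.
  1|0 → 4 ε-transitions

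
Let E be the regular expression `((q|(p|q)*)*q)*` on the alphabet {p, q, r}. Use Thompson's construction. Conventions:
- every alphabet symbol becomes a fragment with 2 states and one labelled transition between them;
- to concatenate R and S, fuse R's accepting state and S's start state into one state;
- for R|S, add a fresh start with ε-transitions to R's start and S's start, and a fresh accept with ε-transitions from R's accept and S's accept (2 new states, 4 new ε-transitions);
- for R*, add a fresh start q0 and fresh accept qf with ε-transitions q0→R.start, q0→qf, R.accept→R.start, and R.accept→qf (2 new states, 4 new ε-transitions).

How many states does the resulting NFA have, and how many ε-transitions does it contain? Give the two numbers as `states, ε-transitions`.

Per subexpression:
Each of the 4 symbol leaves contributes 2 states and 0 ε-transitions.
  p|q — 6 states, 4 ε-transitions
  (p|q)* — 8 states, 8 ε-transitions
  q|(p|q)* — 12 states, 12 ε-transitions
  (q|(p|q)*)* — 14 states, 16 ε-transitions
  (q|(p|q)*)*q — 15 states, 16 ε-transitions
  ((q|(p|q)*)*q)* — 17 states, 20 ε-transitions

17, 20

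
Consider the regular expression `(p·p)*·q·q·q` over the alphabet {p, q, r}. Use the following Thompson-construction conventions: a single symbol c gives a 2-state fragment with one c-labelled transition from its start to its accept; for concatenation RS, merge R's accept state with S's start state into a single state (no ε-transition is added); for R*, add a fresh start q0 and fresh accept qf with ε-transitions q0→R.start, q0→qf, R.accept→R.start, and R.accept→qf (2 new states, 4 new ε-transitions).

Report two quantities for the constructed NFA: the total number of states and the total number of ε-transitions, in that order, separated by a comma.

Recursing over subexpressions:
Each of the 5 symbol leaves contributes 2 states and 0 ε-transitions.
  p·p → 3 states, 0 ε-transitions
  (p·p)* → 5 states, 4 ε-transitions
  (p·p)*·q·q·q → 8 states, 4 ε-transitions

8, 4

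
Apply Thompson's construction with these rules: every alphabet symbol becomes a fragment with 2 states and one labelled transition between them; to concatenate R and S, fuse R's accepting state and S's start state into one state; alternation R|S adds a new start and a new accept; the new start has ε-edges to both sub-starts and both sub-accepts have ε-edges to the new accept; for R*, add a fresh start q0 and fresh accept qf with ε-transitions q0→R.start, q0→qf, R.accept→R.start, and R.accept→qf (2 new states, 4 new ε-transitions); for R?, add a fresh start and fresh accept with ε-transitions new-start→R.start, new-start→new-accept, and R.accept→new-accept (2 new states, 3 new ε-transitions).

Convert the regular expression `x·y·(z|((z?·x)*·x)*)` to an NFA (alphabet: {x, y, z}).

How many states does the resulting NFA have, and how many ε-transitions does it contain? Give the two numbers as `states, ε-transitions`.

16, 15

Building bottom-up:
Each of the 6 symbol leaves contributes 2 states and 0 ε-transitions.
  z? : 4 states, 3 ε-transitions
  z?·x : 5 states, 3 ε-transitions
  (z?·x)* : 7 states, 7 ε-transitions
  (z?·x)*·x : 8 states, 7 ε-transitions
  ((z?·x)*·x)* : 10 states, 11 ε-transitions
  z|((z?·x)*·x)* : 14 states, 15 ε-transitions
  x·y·(z|((z?·x)*·x)*) : 16 states, 15 ε-transitions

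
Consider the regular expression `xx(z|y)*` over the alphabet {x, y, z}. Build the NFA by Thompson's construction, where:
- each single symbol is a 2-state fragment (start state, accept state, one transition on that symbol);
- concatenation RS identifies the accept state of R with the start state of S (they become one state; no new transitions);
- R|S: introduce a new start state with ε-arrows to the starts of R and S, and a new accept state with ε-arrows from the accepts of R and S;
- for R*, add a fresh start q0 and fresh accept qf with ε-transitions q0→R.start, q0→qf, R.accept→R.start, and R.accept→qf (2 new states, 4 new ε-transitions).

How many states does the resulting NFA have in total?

10

Recursing over subexpressions:
Each of the 4 symbol leaves contributes a 2-state fragment.
  z|y — 6 states
  (z|y)* — 8 states
  xx(z|y)* — 10 states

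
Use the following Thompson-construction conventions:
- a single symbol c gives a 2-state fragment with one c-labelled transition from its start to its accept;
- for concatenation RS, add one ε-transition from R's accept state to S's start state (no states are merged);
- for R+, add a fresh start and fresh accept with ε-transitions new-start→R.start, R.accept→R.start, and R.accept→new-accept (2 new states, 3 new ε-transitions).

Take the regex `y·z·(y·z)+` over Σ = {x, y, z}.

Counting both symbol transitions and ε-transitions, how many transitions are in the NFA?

Recursing over subexpressions:
Each of the 4 symbol leaves contributes 1 transition (1 symbol, 0 ε).
  y·z — 3 transitions (2 symbol, 1 ε)
  (y·z)+ — 6 transitions (2 symbol, 4 ε)
  y·z·(y·z)+ — 10 transitions (4 symbol, 6 ε)

10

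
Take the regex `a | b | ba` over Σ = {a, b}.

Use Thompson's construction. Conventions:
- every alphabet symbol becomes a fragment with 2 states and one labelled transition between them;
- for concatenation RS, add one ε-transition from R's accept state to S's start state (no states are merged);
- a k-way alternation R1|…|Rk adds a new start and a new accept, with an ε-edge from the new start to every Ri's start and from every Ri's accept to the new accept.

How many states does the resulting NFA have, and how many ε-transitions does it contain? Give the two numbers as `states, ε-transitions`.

10, 7

By structural recursion:
Each of the 4 symbol leaves contributes 2 states and 0 ε-transitions.
  ba → 4 states, 1 ε-transition
  a | b | ba → 10 states, 7 ε-transitions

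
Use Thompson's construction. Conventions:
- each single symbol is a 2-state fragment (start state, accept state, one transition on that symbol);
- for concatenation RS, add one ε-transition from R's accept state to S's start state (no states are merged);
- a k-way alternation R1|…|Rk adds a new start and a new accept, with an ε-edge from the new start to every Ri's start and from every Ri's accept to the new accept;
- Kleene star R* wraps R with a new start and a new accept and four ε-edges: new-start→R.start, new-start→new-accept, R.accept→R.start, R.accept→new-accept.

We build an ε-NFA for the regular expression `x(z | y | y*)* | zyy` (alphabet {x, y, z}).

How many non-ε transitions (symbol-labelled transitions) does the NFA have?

Per subexpression:
Each of the 7 symbol leaves contributes exactly 1 symbol transition.
  y* : 1 symbol transition
  z | y | y* : 3 symbol transitions
  (z | y | y*)* : 3 symbol transitions
  x(z | y | y*)* : 4 symbol transitions
  zyy : 3 symbol transitions
  x(z | y | y*)* | zyy : 7 symbol transitions

7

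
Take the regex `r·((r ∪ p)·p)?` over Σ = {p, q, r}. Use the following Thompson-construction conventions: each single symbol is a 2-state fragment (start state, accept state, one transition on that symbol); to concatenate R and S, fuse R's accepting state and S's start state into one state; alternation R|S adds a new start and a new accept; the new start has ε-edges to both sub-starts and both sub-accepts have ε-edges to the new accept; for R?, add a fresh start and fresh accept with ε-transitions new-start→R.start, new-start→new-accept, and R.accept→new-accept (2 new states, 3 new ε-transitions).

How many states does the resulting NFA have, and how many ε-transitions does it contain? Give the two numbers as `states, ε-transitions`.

10, 7

Per subexpression:
Each of the 4 symbol leaves contributes 2 states and 0 ε-transitions.
  r ∪ p → 6 states, 4 ε-transitions
  (r ∪ p)·p → 7 states, 4 ε-transitions
  ((r ∪ p)·p)? → 9 states, 7 ε-transitions
  r·((r ∪ p)·p)? → 10 states, 7 ε-transitions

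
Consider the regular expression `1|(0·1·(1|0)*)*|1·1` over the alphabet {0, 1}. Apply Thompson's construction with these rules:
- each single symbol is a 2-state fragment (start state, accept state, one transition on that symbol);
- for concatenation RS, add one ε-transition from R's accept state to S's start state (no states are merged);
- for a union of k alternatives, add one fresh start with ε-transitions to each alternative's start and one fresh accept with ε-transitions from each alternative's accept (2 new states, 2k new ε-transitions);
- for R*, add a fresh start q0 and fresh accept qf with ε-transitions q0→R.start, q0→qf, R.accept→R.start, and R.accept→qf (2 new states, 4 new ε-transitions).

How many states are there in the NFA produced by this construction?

22

Building bottom-up:
Each of the 7 symbol leaves contributes a 2-state fragment.
  1|0 → 6 states
  (1|0)* → 8 states
  0·1·(1|0)* → 12 states
  (0·1·(1|0)*)* → 14 states
  1·1 → 4 states
  1|(0·1·(1|0)*)*|1·1 → 22 states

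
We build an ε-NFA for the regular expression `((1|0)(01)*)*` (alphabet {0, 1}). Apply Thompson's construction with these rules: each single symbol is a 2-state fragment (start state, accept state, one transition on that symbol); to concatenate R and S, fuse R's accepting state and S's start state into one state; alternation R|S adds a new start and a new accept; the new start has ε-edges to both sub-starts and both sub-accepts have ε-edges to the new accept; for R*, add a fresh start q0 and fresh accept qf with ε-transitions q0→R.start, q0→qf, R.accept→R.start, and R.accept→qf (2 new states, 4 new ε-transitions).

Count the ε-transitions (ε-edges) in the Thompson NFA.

12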